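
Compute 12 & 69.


0b1100 & 0b1000101 = 0b100 = 4

4


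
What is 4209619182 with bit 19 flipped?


4209619182 ^ (1 << 19) = 4209619182 ^ 524288 = 4209094894

4209094894


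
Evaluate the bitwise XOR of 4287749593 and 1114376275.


0b11111111100100011101110111011001 ^ 0b1000010011011000000100001010011 = 0b10111101111111011101010110001010 = 3187529098

3187529098


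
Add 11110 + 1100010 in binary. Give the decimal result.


11110 + 1100010 = 10000000 = 128

128


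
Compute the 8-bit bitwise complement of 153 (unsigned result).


~0b10011001 = 0b1100110 = 102 (8-bit unsigned)

102


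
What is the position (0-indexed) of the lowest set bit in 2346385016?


0b10001011110110101111111001111000. Lowest set bit at position 3

3


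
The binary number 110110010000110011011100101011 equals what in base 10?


110110010000110011011100101011 in decimal = 910374699

910374699


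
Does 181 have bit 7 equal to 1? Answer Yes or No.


0b10110101, bit 7 = 1. Yes

Yes


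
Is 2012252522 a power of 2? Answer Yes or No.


0b1110111111100001000100101101010. Multiple bits set => No

No


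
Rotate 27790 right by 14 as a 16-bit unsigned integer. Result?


Rotate 0b110110010001110 right by 14 (16-bit) = 0b1011001000111001 = 45625

45625


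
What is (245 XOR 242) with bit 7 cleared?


Step 1: 245 ^ 242 = 7
Step 2: 7 & ~(1 << 7) = 7

7


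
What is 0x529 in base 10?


529 hex = 1321 decimal

1321


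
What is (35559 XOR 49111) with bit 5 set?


Step 1: 35559 ^ 49111 = 13616
Step 2: 13616 | (1 << 5) = 13616 | 32 = 13616

13616


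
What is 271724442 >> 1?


0b10000001100100010111110011010 >> 1 = 0b1000000110010001011111001101 = 135862221

135862221


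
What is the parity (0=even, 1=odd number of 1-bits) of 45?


0b101101 has 4 ones => parity 0

0


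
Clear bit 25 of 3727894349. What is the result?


3727894349 & ~(1 << 25) = 3694339917

3694339917


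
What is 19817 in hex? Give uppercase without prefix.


19817 = 4D69 hex

4D69


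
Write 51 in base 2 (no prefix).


51 = 110011 in binary

110011


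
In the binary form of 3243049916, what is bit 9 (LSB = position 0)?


0b11000001010011010000001110111100, position 9 = 1

1


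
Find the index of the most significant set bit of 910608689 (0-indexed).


0b110110010001101100100100110001. Highest set bit at position 29

29


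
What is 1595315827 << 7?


0b1011111000101101001011001110011 << 7 = 0b10111110001011010010110011100110000000 = 204200425856

204200425856


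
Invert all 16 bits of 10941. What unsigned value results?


10941 ^ 65535 = 54594

54594


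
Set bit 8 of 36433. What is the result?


36433 | (1 << 8) = 36433 | 256 = 36689

36689


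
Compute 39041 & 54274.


0b1001100010000001 & 0b1101010000000010 = 0b1001000000000000 = 36864

36864


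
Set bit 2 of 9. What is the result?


9 | (1 << 2) = 9 | 4 = 13

13


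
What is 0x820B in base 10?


820B hex = 33291 decimal

33291


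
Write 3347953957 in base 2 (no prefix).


3347953957 = 11000111100011011011100100100101 in binary

11000111100011011011100100100101


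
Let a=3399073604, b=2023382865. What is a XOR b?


3399073604 ^ 2023382865 = 2986598421

2986598421


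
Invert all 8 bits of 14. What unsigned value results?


14 ^ 255 = 241

241


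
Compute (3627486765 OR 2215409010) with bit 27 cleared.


Step 1: 3627486765 | 2215409010 = 3695148927
Step 2: 3695148927 & ~(1 << 27) = 3560931199

3560931199


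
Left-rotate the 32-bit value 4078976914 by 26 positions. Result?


Rotate 0b11110011001000000011111110010010 left by 26 (32-bit) = 0b1001011110011001000000011111110 = 1271693566

1271693566


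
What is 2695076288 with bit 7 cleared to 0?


2695076288 & ~(1 << 7) = 2695076160

2695076160


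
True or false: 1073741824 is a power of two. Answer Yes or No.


0b1000000000000000000000000000000. Only one bit set => Yes

Yes


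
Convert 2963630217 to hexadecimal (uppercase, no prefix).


2963630217 = B0A56889 hex

B0A56889


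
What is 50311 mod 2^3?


50311 & 7 = 7

7


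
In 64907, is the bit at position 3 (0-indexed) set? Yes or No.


0b1111110110001011, bit 3 = 1. Yes

Yes


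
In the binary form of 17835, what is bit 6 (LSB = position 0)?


0b100010110101011, position 6 = 0

0


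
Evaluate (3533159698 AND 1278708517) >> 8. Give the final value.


Step 1: 3533159698 & 1278708517 = 1075284224
Step 2: 1075284224 >> 8 = 4200329

4200329


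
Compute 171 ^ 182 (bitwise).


0b10101011 ^ 0b10110110 = 0b11101 = 29

29


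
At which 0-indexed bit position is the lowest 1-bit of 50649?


0b1100010111011001. Lowest set bit at position 0

0


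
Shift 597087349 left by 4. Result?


0b100011100101101101010001110101 << 4 = 0b1000111001011011010100011101010000 = 9553397584

9553397584


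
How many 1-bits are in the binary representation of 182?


0b10110110 has 5 set bits

5


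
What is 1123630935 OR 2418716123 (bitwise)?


0b1000010111110010011111101010111 | 0b10010000001010101010110111011011 = 0b11010010111110111011111111011111 = 3539714015

3539714015


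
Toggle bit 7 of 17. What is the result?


17 ^ (1 << 7) = 17 ^ 128 = 145

145


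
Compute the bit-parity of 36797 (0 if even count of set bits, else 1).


0b1000111110111101 has 11 ones => parity 1

1


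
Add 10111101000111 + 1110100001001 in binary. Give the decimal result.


10111101000111 + 1110100001001 = 100110001010000 = 19536

19536


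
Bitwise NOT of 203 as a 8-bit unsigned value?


~0b11001011 = 0b110100 = 52 (8-bit unsigned)

52


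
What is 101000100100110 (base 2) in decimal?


101000100100110 in decimal = 20774

20774


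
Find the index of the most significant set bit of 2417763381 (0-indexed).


0b10010000000111000010010000110101. Highest set bit at position 31

31


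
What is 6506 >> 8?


0b1100101101010 >> 8 = 0b11001 = 25

25


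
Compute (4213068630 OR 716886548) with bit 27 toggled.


Step 1: 4213068630 | 716886548 = 4223587158
Step 2: 4223587158 ^ (1 << 27) = 4223587158 ^ 134217728 = 4089369430

4089369430


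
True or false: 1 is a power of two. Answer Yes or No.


0b1. Only one bit set => Yes

Yes


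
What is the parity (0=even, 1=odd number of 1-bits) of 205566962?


0b1100010000001011001111110010 has 13 ones => parity 1

1


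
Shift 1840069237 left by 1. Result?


0b1101101101011010011101001110101 << 1 = 0b11011011010110100111010011101010 = 3680138474

3680138474


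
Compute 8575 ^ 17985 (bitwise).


0b10000101111111 ^ 0b100011001000001 = 0b110011100111110 = 26430

26430


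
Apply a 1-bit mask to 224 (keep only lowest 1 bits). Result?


224 & 1 = 0

0


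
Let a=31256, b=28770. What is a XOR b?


31256 ^ 28770 = 2682

2682


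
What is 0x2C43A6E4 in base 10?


2C43A6E4 hex = 742631140 decimal

742631140


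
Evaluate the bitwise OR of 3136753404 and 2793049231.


0b10111010111101110000111011111100 | 0b10100110011110101000110010001111 = 0b10111110111111111000111011111111 = 3204419327

3204419327


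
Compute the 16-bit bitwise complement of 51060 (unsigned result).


~0b1100011101110100 = 0b11100010001011 = 14475 (16-bit unsigned)

14475


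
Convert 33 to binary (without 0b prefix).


33 = 100001 in binary

100001


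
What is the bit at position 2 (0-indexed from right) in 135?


0b10000111, position 2 = 1

1


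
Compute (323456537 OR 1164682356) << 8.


Step 1: 323456537 | 1164682356 = 1466936957
Step 2: 1466936957 << 8 = 375535860992

375535860992


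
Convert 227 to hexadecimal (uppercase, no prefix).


227 = E3 hex

E3


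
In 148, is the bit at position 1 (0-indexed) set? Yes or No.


0b10010100, bit 1 = 0. No

No


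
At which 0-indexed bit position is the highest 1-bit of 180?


0b10110100. Highest set bit at position 7

7


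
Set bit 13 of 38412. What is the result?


38412 | (1 << 13) = 38412 | 8192 = 46604

46604


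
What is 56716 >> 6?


0b1101110110001100 >> 6 = 0b1101110110 = 886

886


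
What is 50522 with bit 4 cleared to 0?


50522 & ~(1 << 4) = 50506

50506


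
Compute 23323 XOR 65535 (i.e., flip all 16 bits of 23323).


23323 ^ 65535 = 42212

42212


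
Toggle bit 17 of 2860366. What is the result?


2860366 ^ (1 << 17) = 2860366 ^ 131072 = 2729294

2729294


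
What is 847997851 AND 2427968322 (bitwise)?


0b110010100010110110101110011011 & 0b10010000101101111101101101000010 = 0b10000100000110100101100000010 = 277039874

277039874


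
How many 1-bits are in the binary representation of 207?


0b11001111 has 6 set bits

6


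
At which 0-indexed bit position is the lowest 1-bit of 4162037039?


0b11111000000100111010010100101111. Lowest set bit at position 0

0


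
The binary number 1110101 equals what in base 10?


1110101 in decimal = 117

117


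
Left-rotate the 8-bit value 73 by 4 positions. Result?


Rotate 0b1001001 left by 4 (8-bit) = 0b10010100 = 148

148


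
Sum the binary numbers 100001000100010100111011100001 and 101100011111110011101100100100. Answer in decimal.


100001000100010100111011100001 + 101100011111110011101100100100 = 1001101100100001000101000000101 = 1301318149

1301318149


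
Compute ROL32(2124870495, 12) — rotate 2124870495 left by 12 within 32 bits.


Rotate 0b1111110101001101111001101011111 left by 12 (32-bit) = 0b1101111001101011111011111101010 = 1865807850

1865807850


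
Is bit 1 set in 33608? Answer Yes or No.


0b1000001101001000, bit 1 = 0. No

No


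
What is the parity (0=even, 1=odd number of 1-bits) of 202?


0b11001010 has 4 ones => parity 0

0


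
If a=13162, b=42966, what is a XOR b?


13162 ^ 42966 = 38076

38076


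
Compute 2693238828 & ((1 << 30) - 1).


2693238828 & 1073741823 = 545755180

545755180


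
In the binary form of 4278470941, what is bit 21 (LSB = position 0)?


0b11111111000001000100100100011101, position 21 = 0

0


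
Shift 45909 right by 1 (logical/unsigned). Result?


0b1011001101010101 >> 1 = 0b101100110101010 = 22954

22954


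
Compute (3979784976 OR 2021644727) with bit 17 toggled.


Step 1: 3979784976 | 2021644727 = 4253023159
Step 2: 4253023159 ^ (1 << 17) = 4253023159 ^ 131072 = 4252892087

4252892087


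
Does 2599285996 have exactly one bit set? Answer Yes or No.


0b10011010111011011111010011101100. Multiple bits set => No

No


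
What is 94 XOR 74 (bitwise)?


0b1011110 ^ 0b1001010 = 0b10100 = 20

20


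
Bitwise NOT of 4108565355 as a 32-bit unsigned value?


~0b11110100111000111011101101101011 = 0b1011000111000100010010010100 = 186401940 (32-bit unsigned)

186401940


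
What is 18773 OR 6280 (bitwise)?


0b100100101010101 | 0b1100010001000 = 0b101100111011101 = 23005

23005


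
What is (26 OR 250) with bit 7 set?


Step 1: 26 | 250 = 250
Step 2: 250 | (1 << 7) = 250 | 128 = 250

250


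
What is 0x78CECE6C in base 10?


78CECE6C hex = 2026819180 decimal

2026819180


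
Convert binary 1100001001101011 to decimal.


1100001001101011 in decimal = 49771

49771


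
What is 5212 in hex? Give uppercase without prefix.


5212 = 145C hex

145C


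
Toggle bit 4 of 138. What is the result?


138 ^ (1 << 4) = 138 ^ 16 = 154

154


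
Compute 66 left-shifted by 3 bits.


0b1000010 << 3 = 0b1000010000 = 528

528


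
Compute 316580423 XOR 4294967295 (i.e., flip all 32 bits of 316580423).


316580423 ^ 4294967295 = 3978386872

3978386872


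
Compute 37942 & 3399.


0b1001010000110110 & 0b110101000111 = 0b10000000110 = 1030

1030


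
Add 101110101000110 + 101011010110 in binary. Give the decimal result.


101110101000110 + 101011010110 = 110100000011100 = 26652

26652


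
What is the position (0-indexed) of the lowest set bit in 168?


0b10101000. Lowest set bit at position 3

3


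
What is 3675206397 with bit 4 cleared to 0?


3675206397 & ~(1 << 4) = 3675206381

3675206381


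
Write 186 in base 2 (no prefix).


186 = 10111010 in binary

10111010


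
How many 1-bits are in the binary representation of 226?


0b11100010 has 4 set bits

4


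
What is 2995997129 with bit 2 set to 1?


2995997129 | (1 << 2) = 2995997129 | 4 = 2995997133

2995997133


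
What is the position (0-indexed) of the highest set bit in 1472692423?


0b1010111110001111000000011000111. Highest set bit at position 30

30


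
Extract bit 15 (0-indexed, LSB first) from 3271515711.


0b11000010111111110101111000111111, position 15 = 0

0


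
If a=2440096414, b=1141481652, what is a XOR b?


2440096414 ^ 1141481652 = 3581495850

3581495850


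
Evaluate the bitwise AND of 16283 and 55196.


0b11111110011011 & 0b1101011110011100 = 0b1011110011000 = 6040

6040


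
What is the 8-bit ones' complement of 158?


158 ^ 255 = 97

97


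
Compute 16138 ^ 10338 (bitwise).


0b11111100001010 ^ 0b10100001100010 = 0b1011101101000 = 5992

5992


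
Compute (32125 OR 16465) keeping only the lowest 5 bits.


Step 1: 32125 | 16465 = 32125
Step 2: 32125 & 31 = 29

29


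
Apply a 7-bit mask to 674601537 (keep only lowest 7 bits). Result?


674601537 & 127 = 65

65


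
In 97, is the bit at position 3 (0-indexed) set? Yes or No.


0b1100001, bit 3 = 0. No

No


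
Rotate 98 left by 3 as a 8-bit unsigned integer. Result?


Rotate 0b1100010 left by 3 (8-bit) = 0b10011 = 19

19


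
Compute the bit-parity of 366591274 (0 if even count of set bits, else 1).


0b10101110110011011110100101010 has 17 ones => parity 1

1


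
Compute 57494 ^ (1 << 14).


57494 ^ (1 << 14) = 57494 ^ 16384 = 41110

41110


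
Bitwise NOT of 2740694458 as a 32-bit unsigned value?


~0b10100011010110111010110110111010 = 0b1011100101001000101001001000101 = 1554272837 (32-bit unsigned)

1554272837


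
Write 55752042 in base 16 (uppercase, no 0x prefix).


55752042 = 352B56A hex

352B56A


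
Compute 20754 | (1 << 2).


20754 | (1 << 2) = 20754 | 4 = 20758

20758


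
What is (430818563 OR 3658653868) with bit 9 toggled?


Step 1: 430818563 | 3658653868 = 3686786479
Step 2: 3686786479 ^ (1 << 9) = 3686786479 ^ 512 = 3686786991

3686786991


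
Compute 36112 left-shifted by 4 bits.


0b1000110100010000 << 4 = 0b10001101000100000000 = 577792

577792


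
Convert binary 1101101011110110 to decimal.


1101101011110110 in decimal = 56054

56054


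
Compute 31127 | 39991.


0b111100110010111 | 0b1001110000110111 = 0b1111110110110111 = 64951

64951


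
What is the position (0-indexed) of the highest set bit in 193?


0b11000001. Highest set bit at position 7

7


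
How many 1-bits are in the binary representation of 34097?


0b1000010100110001 has 6 set bits

6


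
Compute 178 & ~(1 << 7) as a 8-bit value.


178 & ~(1 << 7) = 50

50


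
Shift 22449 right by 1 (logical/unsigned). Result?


0b101011110110001 >> 1 = 0b10101111011000 = 11224

11224


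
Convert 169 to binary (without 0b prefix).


169 = 10101001 in binary

10101001


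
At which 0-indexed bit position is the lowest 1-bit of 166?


0b10100110. Lowest set bit at position 1

1


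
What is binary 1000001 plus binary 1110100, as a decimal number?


1000001 + 1110100 = 10110101 = 181

181


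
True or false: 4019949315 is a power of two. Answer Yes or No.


0b11101111100110111000111100000011. Multiple bits set => No

No


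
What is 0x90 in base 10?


90 hex = 144 decimal

144


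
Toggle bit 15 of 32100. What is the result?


32100 ^ (1 << 15) = 32100 ^ 32768 = 64868

64868


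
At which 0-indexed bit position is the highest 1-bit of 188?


0b10111100. Highest set bit at position 7

7


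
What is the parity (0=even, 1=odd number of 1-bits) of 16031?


0b11111010011111 has 11 ones => parity 1

1


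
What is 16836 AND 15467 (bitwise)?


0b100000111000100 & 0b11110001101011 = 0b1000000 = 64

64


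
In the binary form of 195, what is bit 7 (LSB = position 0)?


0b11000011, position 7 = 1

1


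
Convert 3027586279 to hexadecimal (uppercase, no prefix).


3027586279 = B4754CE7 hex

B4754CE7


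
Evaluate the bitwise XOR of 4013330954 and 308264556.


0b11101111001101101001001000001010 ^ 0b10010010111111011111001101100 = 0b11111101011010010010110001100110 = 4251528294

4251528294


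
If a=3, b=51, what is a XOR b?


3 ^ 51 = 48

48


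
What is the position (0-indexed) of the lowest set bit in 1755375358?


0b1101000101000001110011011111110. Lowest set bit at position 1

1


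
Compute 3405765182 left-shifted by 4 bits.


0b11001010111111111101101000111110 << 4 = 0b110010101111111111011010001111100000 = 54492242912

54492242912


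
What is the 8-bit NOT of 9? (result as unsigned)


~0b1001 = 0b11110110 = 246 (8-bit unsigned)

246


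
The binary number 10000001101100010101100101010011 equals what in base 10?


10000001101100010101100101010011 in decimal = 2175883603

2175883603


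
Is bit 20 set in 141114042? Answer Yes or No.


0b1000011010010011101010111010, bit 20 = 0. No

No


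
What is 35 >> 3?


0b100011 >> 3 = 0b100 = 4

4


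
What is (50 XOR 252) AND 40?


Step 1: 50 ^ 252 = 206
Step 2: 206 & 40 = 8

8


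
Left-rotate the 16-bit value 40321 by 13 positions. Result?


Rotate 0b1001110110000001 left by 13 (16-bit) = 0b11001110110000 = 13232

13232


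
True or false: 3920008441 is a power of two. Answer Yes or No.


0b11101001101001101001010011111001. Multiple bits set => No

No


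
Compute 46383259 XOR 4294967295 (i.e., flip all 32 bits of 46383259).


46383259 ^ 4294967295 = 4248584036

4248584036


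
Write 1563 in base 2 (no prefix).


1563 = 11000011011 in binary

11000011011


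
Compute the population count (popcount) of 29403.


0b111001011011011 has 10 set bits

10


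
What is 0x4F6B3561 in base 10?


4F6B3561 hex = 1332426081 decimal

1332426081


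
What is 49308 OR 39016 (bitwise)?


0b1100000010011100 | 0b1001100001101000 = 0b1101100011111100 = 55548

55548


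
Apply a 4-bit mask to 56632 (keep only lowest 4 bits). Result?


56632 & 15 = 8

8


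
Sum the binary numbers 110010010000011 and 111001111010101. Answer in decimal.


110010010000011 + 111001111010101 = 1101100001011000 = 55384

55384


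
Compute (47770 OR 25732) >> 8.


Step 1: 47770 | 25732 = 65182
Step 2: 65182 >> 8 = 254

254


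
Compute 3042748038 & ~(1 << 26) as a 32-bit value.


3042748038 & ~(1 << 26) = 2975639174

2975639174


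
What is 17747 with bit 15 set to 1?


17747 | (1 << 15) = 17747 | 32768 = 50515

50515


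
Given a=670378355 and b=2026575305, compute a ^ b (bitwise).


670378355 ^ 2026575305 = 1597914298

1597914298


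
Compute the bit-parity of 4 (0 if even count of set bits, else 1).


0b100 has 1 ones => parity 1

1


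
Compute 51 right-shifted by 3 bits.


0b110011 >> 3 = 0b110 = 6

6


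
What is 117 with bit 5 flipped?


117 ^ (1 << 5) = 117 ^ 32 = 85

85


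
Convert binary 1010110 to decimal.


1010110 in decimal = 86

86


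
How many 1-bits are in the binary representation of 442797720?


0b11010011001001000111010011000 has 13 set bits

13


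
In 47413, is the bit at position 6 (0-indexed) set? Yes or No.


0b1011100100110101, bit 6 = 0. No

No


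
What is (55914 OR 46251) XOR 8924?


Step 1: 55914 | 46251 = 65259
Step 2: 65259 ^ 8924 = 56375

56375


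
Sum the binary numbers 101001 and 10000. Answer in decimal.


101001 + 10000 = 111001 = 57

57


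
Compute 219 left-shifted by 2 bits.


0b11011011 << 2 = 0b1101101100 = 876

876


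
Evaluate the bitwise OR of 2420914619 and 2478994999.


0b10010000010011000011100110111011 | 0b10010011110000100111011000110111 = 0b10010011110011100111111110111111 = 2479783871

2479783871


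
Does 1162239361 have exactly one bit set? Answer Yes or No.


0b1000101010001100101110110000001. Multiple bits set => No

No


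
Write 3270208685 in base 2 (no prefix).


3270208685 = 11000010111010110110110010101101 in binary

11000010111010110110110010101101


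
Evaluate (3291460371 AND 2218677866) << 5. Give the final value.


Step 1: 3291460371 & 2218677866 = 2217611778
Step 2: 2217611778 << 5 = 70963576896

70963576896


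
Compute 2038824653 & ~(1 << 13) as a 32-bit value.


2038824653 & ~(1 << 13) = 2038816461

2038816461


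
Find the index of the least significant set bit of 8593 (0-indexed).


0b10000110010001. Lowest set bit at position 0

0


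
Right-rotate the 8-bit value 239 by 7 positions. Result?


Rotate 0b11101111 right by 7 (8-bit) = 0b11011111 = 223

223


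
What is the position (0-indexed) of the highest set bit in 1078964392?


0b1000000010011111011000010101000. Highest set bit at position 30

30


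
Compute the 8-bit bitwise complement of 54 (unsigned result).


~0b110110 = 0b11001001 = 201 (8-bit unsigned)

201


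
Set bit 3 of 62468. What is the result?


62468 | (1 << 3) = 62468 | 8 = 62476

62476


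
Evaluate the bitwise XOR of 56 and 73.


0b111000 ^ 0b1001001 = 0b1110001 = 113

113


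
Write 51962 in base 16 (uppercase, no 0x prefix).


51962 = CAFA hex

CAFA


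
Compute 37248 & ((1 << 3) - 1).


37248 & 7 = 0

0


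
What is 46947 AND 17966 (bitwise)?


0b1011011101100011 & 0b100011000101110 = 0b11000100010 = 1570

1570


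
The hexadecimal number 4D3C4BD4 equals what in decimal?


4D3C4BD4 hex = 1295797204 decimal

1295797204


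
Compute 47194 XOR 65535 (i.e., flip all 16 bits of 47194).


47194 ^ 65535 = 18341

18341


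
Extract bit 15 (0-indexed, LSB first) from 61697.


0b1111000100000001, position 15 = 1

1


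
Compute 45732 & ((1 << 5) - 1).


45732 & 31 = 4

4


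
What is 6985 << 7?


0b1101101001001 << 7 = 0b11011010010010000000 = 894080

894080


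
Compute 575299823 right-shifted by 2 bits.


0b100010010010100110000011101111 >> 2 = 0b1000100100101001100000111011 = 143824955

143824955


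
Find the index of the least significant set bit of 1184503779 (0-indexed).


0b1000110100110100001011111100011. Lowest set bit at position 0

0


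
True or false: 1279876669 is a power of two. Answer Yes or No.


0b1001100010010010101111000111101. Multiple bits set => No

No


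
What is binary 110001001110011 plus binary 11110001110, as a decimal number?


110001001110011 + 11110001110 = 110101000000001 = 27137

27137


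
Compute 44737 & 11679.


0b1010111011000001 & 0b10110110011111 = 0b10110010000001 = 11393

11393


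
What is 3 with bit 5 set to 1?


3 | (1 << 5) = 3 | 32 = 35

35


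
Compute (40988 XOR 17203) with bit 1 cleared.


Step 1: 40988 ^ 17203 = 58159
Step 2: 58159 & ~(1 << 1) = 58157

58157


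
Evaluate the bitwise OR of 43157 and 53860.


0b1010100010010101 | 0b1101001001100100 = 0b1111101011110101 = 64245

64245


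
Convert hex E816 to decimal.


E816 hex = 59414 decimal

59414


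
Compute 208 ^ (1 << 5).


208 ^ (1 << 5) = 208 ^ 32 = 240

240


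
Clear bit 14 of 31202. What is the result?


31202 & ~(1 << 14) = 14818

14818


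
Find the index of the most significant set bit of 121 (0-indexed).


0b1111001. Highest set bit at position 6

6


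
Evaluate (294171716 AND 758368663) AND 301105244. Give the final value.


Step 1: 294171716 & 758368663 = 16809988
Step 2: 16809988 & 301105244 = 16809988

16809988


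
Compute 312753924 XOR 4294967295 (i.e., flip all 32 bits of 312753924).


312753924 ^ 4294967295 = 3982213371

3982213371


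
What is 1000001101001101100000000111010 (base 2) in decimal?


1000001101001101100000000111010 in decimal = 1101447226

1101447226


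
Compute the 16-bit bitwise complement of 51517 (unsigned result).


~0b1100100100111101 = 0b11011011000010 = 14018 (16-bit unsigned)

14018


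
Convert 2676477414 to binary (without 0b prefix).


2676477414 = 10011111100001111100110111100110 in binary

10011111100001111100110111100110


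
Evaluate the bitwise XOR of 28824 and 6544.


0b111000010011000 ^ 0b1100110010000 = 0b110100100001000 = 26888

26888


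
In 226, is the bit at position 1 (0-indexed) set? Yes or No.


0b11100010, bit 1 = 1. Yes

Yes


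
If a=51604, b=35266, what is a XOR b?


51604 ^ 35266 = 16470

16470


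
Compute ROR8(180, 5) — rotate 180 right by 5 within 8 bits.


Rotate 0b10110100 right by 5 (8-bit) = 0b10100101 = 165

165


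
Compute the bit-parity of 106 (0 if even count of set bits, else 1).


0b1101010 has 4 ones => parity 0

0


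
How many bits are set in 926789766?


0b110111001111011011000010000110 has 16 set bits

16


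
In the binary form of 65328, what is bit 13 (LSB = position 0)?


0b1111111100110000, position 13 = 1

1


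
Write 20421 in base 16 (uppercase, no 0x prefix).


20421 = 4FC5 hex

4FC5


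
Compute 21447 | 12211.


0b101001111000111 | 0b10111110110011 = 0b111111111110111 = 32759

32759


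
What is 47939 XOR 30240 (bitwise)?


0b1011101101000011 ^ 0b111011000100000 = 0b1100110101100011 = 52579

52579


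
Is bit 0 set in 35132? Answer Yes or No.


0b1000100100111100, bit 0 = 0. No

No


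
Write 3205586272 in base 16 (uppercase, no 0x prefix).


3205586272 = BF115D60 hex

BF115D60


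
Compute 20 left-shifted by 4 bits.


0b10100 << 4 = 0b101000000 = 320

320


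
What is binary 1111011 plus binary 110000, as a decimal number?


1111011 + 110000 = 10101011 = 171

171


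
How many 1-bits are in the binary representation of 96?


0b1100000 has 2 set bits

2


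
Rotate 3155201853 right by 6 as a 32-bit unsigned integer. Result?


Rotate 0b10111100000100001000111100111101 right by 6 (32-bit) = 0b11110110111100000100001000111100 = 4142940732

4142940732


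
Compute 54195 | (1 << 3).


54195 | (1 << 3) = 54195 | 8 = 54203

54203


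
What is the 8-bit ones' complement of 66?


66 ^ 255 = 189

189


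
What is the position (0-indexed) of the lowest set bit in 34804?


0b1000011111110100. Lowest set bit at position 2

2


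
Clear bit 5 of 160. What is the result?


160 & ~(1 << 5) = 128

128


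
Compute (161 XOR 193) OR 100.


Step 1: 161 ^ 193 = 96
Step 2: 96 | 100 = 100

100


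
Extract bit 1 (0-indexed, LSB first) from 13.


0b1101, position 1 = 0

0


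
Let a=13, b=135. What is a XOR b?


13 ^ 135 = 138

138


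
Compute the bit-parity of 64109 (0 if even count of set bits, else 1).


0b1111101001101101 has 11 ones => parity 1

1


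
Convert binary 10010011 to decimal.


10010011 in decimal = 147

147


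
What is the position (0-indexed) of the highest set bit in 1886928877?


0b1110000011110000011111111101101. Highest set bit at position 30

30


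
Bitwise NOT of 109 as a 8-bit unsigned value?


~0b1101101 = 0b10010010 = 146 (8-bit unsigned)

146


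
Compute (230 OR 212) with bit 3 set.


Step 1: 230 | 212 = 246
Step 2: 246 | (1 << 3) = 246 | 8 = 254

254


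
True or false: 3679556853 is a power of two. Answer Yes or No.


0b11011011010100011001010011110101. Multiple bits set => No

No


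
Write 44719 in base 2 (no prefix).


44719 = 1010111010101111 in binary

1010111010101111


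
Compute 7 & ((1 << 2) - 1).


7 & 3 = 3

3


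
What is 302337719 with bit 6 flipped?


302337719 ^ (1 << 6) = 302337719 ^ 64 = 302337783

302337783


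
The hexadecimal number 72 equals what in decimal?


72 hex = 114 decimal

114


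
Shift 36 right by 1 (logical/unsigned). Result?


0b100100 >> 1 = 0b10010 = 18

18


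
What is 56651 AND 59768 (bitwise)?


0b1101110101001011 & 0b1110100101111000 = 0b1100100101001000 = 51528

51528


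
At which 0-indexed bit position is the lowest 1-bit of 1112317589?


0b1000010010011001001111010010101. Lowest set bit at position 0

0


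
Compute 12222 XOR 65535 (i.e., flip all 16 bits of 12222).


12222 ^ 65535 = 53313

53313


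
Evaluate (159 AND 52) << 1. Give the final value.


Step 1: 159 & 52 = 20
Step 2: 20 << 1 = 40

40


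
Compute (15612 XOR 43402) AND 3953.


Step 1: 15612 ^ 43402 = 38262
Step 2: 38262 & 3953 = 1392

1392


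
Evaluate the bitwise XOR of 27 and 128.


0b11011 ^ 0b10000000 = 0b10011011 = 155

155


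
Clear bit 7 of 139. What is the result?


139 & ~(1 << 7) = 11

11


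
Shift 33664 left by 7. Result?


0b1000001110000000 << 7 = 0b10000011100000000000000 = 4308992

4308992


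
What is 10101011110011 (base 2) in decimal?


10101011110011 in decimal = 10995

10995


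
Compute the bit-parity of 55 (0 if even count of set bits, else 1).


0b110111 has 5 ones => parity 1

1


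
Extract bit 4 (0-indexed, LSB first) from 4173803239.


0b11111000110001110010111011100111, position 4 = 0

0


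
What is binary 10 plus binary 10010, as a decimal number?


10 + 10010 = 10100 = 20

20


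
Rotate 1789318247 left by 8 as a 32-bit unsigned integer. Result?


Rotate 0b1101010101001101101010001100111 left by 8 (32-bit) = 0b10100110110101000110011101101010 = 2798937962

2798937962


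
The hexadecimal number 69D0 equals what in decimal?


69D0 hex = 27088 decimal

27088


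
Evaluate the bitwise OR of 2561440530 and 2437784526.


0b10011000101011000111101100010010 | 0b10010001010011011010001111001110 = 0b10011001111011011111101111011110 = 2582510558

2582510558


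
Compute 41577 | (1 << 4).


41577 | (1 << 4) = 41577 | 16 = 41593

41593


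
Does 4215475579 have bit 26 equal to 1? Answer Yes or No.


0b11111011010000110000110101111011, bit 26 = 0. No

No


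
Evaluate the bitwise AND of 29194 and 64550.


0b111001000001010 & 0b1111110000100110 = 0b111000000000010 = 28674

28674


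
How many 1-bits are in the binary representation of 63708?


0b1111100011011100 has 10 set bits

10


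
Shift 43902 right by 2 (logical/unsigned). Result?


0b1010101101111110 >> 2 = 0b10101011011111 = 10975

10975


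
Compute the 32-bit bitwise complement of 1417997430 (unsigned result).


~0b1010100100001001110110001110110 = 0b10101011011110110001001110001001 = 2876969865 (32-bit unsigned)

2876969865


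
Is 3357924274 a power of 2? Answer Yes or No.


0b11001000001001011101101110110010. Multiple bits set => No

No


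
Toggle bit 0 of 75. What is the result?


75 ^ (1 << 0) = 75 ^ 1 = 74

74


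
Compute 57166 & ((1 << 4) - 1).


57166 & 15 = 14

14


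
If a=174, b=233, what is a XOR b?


174 ^ 233 = 71

71


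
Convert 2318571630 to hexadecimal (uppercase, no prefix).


2318571630 = 8A32986E hex

8A32986E


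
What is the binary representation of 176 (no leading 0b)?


176 = 10110000 in binary

10110000


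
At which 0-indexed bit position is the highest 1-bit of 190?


0b10111110. Highest set bit at position 7

7


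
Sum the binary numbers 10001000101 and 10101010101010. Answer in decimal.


10001000101 + 10101010101010 = 10111011101111 = 12015

12015


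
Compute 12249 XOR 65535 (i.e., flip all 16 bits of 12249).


12249 ^ 65535 = 53286

53286


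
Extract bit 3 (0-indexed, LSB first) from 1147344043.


0b1000100011000110001010010101011, position 3 = 1

1


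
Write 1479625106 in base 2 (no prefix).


1479625106 = 1011000001100010100100110010010 in binary

1011000001100010100100110010010


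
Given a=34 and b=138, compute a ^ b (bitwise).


34 ^ 138 = 168

168


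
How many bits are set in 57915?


0b1110001000111011 has 9 set bits

9


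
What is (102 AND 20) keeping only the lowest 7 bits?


Step 1: 102 & 20 = 4
Step 2: 4 & 127 = 4

4


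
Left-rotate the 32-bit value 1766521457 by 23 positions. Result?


Rotate 0b1101001010010101111101001110001 left by 23 (32-bit) = 0b111000101101001010010101111101 = 951362941

951362941


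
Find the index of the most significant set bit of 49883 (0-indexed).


0b1100001011011011. Highest set bit at position 15

15


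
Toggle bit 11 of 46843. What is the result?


46843 ^ (1 << 11) = 46843 ^ 2048 = 48891

48891


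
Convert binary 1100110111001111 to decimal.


1100110111001111 in decimal = 52687

52687


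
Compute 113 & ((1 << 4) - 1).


113 & 15 = 1

1


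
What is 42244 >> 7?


0b1010010100000100 >> 7 = 0b101001010 = 330

330


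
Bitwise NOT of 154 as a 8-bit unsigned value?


~0b10011010 = 0b1100101 = 101 (8-bit unsigned)

101


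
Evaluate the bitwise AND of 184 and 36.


0b10111000 & 0b100100 = 0b100000 = 32

32


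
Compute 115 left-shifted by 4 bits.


0b1110011 << 4 = 0b11100110000 = 1840

1840


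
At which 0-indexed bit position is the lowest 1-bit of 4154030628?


0b11110111100110010111101000100100. Lowest set bit at position 2

2


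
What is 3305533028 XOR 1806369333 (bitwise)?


0b11000101000001100110111001100100 ^ 0b1101011101010110000001000110101 = 0b10101110101011010110110001010001 = 2930601041

2930601041


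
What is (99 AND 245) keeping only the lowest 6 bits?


Step 1: 99 & 245 = 97
Step 2: 97 & 63 = 33

33


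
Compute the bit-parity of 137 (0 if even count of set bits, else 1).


0b10001001 has 3 ones => parity 1

1


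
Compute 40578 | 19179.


0b1001111010000010 | 0b100101011101011 = 0b1101111011101011 = 57067

57067


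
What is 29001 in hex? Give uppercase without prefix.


29001 = 7149 hex

7149


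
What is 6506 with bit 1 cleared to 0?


6506 & ~(1 << 1) = 6504

6504


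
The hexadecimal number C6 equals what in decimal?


C6 hex = 198 decimal

198


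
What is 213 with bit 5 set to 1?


213 | (1 << 5) = 213 | 32 = 245

245


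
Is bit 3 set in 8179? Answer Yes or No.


0b1111111110011, bit 3 = 0. No

No


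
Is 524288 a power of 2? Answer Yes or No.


0b10000000000000000000. Only one bit set => Yes

Yes


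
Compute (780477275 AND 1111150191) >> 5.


Step 1: 780477275 & 1111150191 = 33555019
Step 2: 33555019 >> 5 = 1048594

1048594


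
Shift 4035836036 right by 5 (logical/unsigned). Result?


0b11110000100011011111100010000100 >> 5 = 0b111100001000110111111000100 = 126119876

126119876


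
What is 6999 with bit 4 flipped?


6999 ^ (1 << 4) = 6999 ^ 16 = 6983

6983


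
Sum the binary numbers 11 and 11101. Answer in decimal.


11 + 11101 = 100000 = 32

32


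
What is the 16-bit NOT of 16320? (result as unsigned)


~0b11111111000000 = 0b1100000000111111 = 49215 (16-bit unsigned)

49215


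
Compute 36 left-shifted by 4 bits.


0b100100 << 4 = 0b1001000000 = 576

576


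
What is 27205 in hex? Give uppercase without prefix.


27205 = 6A45 hex

6A45


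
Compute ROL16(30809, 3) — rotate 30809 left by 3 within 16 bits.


Rotate 0b111100001011001 left by 3 (16-bit) = 0b1100001011001011 = 49867

49867


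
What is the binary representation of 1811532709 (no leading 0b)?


1811532709 = 1101011111110011100101110100101 in binary

1101011111110011100101110100101


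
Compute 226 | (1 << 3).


226 | (1 << 3) = 226 | 8 = 234

234


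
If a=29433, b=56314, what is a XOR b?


29433 ^ 56314 = 43267

43267


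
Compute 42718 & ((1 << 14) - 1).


42718 & 16383 = 9950

9950


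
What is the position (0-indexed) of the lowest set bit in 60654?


0b1110110011101110. Lowest set bit at position 1

1


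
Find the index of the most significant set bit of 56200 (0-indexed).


0b1101101110001000. Highest set bit at position 15

15


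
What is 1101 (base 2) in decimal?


1101 in decimal = 13

13


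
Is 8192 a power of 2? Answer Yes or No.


0b10000000000000. Only one bit set => Yes

Yes


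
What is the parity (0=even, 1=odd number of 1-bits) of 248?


0b11111000 has 5 ones => parity 1

1


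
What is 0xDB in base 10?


DB hex = 219 decimal

219


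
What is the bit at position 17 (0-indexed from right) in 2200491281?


0b10000011001010001101010100010001, position 17 = 0

0


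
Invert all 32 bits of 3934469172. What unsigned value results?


3934469172 ^ 4294967295 = 360498123

360498123


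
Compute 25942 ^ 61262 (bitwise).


0b110010101010110 ^ 0b1110111101001110 = 0b1000101000011000 = 35352

35352


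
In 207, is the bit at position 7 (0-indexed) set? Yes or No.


0b11001111, bit 7 = 1. Yes

Yes


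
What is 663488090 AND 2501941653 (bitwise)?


0b100111100011000000011001011010 & 0b10010101001000001001100110010101 = 0b101000000000000000000010000 = 83886096

83886096


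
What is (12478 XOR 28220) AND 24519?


Step 1: 12478 ^ 28220 = 24194
Step 2: 24194 & 24519 = 24194

24194


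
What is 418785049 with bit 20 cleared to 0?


418785049 & ~(1 << 20) = 417736473

417736473


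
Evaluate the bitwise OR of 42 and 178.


0b101010 | 0b10110010 = 0b10111010 = 186

186


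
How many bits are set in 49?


0b110001 has 3 set bits

3


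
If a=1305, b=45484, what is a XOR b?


1305 ^ 45484 = 46261

46261


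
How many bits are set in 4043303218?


0b11110000111111111110100100110010 has 20 set bits

20


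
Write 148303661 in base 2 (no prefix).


148303661 = 1000110101101110111100101101 in binary

1000110101101110111100101101


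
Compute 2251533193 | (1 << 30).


2251533193 | (1 << 30) = 2251533193 | 1073741824 = 3325275017

3325275017


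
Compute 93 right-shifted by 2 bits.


0b1011101 >> 2 = 0b10111 = 23

23


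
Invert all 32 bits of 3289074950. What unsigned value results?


3289074950 ^ 4294967295 = 1005892345

1005892345


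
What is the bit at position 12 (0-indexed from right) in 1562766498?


0b1011101001001011110110010100010, position 12 = 0

0


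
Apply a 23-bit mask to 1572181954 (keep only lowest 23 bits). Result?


1572181954 & 8388607 = 3512258

3512258


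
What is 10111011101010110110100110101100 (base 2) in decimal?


10111011101010110110100110101100 in decimal = 3148573100

3148573100


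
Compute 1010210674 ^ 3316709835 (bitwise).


0b111100001101101001011101110010 ^ 0b11000101101100001111100111001011 = 0b11111001100001100110111010111001 = 4186336953

4186336953


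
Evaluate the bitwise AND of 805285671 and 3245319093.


0b101111111111111010111100100111 & 0b11000001011011111010001110110101 = 0b1011011111010001100100101 = 24093477

24093477


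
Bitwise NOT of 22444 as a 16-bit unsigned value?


~0b101011110101100 = 0b1010100001010011 = 43091 (16-bit unsigned)

43091


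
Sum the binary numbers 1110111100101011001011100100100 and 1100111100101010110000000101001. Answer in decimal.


1110111100101011001011100100100 + 1100111100101010110000000101001 = 11011111001010101111011101001101 = 3744134989

3744134989
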